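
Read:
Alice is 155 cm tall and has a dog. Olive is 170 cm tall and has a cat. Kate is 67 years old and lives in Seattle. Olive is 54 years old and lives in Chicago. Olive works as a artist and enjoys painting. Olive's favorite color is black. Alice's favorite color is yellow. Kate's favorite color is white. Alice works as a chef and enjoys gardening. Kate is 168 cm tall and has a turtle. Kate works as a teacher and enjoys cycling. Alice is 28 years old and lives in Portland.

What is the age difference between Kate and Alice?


|67 - 28| = 39

39


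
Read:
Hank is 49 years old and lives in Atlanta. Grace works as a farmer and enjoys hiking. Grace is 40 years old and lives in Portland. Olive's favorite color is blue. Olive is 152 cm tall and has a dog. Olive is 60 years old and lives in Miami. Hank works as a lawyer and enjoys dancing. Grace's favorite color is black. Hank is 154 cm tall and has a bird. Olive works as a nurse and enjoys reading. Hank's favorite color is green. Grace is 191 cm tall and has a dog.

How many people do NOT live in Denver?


Not in Denver: 3

3


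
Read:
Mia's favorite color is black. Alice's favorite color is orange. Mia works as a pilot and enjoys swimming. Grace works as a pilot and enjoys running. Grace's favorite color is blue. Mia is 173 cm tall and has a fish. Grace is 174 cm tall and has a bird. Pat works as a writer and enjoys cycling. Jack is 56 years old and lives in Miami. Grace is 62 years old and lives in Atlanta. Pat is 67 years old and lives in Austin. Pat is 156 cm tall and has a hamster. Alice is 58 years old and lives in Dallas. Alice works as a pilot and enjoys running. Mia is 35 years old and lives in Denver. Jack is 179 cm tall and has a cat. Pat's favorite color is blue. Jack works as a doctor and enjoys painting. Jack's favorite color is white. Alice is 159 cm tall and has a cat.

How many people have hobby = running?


Count: 2

2


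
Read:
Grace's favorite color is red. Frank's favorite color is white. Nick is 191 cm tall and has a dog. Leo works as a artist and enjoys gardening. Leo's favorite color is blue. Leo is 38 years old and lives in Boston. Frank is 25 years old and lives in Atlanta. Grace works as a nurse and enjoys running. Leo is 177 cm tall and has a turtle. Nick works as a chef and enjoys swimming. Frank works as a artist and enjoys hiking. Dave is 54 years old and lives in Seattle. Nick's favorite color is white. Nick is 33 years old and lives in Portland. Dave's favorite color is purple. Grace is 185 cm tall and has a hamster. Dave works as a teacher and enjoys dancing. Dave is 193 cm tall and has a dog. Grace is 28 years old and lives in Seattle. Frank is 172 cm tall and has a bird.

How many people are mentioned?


People: Frank, Leo, Grace, Nick, Dave. Count = 5

5


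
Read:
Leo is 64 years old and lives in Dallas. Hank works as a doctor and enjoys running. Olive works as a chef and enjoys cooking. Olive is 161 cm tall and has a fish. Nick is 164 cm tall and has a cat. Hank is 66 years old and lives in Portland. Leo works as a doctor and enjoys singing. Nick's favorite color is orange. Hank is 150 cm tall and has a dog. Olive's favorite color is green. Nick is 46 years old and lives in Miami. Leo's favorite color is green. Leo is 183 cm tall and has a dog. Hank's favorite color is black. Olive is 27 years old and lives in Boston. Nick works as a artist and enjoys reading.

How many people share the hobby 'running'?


Count: 1

1


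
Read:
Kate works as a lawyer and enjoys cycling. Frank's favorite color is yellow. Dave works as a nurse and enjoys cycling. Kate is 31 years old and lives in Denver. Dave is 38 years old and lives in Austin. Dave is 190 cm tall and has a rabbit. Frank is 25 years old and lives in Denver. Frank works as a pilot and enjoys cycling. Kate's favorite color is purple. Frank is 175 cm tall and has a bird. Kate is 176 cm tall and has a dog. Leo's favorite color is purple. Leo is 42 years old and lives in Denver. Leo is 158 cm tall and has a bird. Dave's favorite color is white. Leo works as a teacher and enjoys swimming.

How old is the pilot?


The pilot is Frank, age 25

25


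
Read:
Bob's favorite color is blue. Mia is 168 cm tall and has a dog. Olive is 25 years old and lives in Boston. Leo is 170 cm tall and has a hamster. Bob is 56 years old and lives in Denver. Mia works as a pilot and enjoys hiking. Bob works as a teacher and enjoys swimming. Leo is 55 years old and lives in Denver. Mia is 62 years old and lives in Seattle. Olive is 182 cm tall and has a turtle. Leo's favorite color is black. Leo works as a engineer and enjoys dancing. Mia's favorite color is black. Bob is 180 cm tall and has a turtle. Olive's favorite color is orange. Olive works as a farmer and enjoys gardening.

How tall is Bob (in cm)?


Bob is 180 cm tall

180


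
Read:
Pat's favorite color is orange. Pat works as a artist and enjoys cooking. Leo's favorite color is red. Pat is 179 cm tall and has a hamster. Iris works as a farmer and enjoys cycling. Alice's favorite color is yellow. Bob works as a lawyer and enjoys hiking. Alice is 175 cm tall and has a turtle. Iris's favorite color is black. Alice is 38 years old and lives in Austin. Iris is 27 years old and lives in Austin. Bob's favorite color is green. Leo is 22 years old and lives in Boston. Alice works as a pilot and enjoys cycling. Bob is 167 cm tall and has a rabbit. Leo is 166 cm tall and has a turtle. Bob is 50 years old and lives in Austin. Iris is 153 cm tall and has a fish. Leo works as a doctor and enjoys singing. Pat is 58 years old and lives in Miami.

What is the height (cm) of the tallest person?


Tallest: Pat at 179 cm

179


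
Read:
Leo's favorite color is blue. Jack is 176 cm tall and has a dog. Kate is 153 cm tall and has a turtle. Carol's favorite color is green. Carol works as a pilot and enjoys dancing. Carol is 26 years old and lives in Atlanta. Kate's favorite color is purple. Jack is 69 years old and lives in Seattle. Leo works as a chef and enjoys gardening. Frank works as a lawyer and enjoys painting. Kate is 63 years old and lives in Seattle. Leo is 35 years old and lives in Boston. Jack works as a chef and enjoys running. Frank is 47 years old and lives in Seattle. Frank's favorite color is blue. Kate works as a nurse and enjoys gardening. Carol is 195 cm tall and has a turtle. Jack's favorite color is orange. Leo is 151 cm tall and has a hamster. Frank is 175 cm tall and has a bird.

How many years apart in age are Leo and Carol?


35 vs 26, diff = 9

9


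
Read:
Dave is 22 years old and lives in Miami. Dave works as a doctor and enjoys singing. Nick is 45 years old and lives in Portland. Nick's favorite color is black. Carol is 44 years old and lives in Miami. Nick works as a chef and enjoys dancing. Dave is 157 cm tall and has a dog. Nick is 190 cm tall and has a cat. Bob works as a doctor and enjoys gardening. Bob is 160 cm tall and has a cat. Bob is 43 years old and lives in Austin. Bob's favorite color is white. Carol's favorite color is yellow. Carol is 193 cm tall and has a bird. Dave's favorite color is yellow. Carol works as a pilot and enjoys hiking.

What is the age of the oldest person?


Oldest: Nick at 45

45


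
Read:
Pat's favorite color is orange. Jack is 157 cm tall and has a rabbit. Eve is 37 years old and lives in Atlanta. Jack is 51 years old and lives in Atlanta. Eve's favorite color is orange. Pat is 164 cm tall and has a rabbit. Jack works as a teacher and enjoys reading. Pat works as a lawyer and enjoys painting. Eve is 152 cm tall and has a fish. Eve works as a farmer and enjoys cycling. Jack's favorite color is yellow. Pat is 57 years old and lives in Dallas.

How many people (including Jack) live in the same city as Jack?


Jack lives in Atlanta. Count = 2

2


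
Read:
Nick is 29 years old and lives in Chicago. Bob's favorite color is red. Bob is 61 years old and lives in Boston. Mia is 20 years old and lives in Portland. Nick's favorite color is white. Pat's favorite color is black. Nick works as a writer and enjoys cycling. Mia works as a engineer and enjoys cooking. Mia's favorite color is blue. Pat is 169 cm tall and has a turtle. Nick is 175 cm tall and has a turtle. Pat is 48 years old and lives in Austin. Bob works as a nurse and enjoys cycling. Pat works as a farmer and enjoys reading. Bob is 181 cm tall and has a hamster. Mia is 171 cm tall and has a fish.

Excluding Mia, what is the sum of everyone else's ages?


Sum (excluding Mia): 138

138


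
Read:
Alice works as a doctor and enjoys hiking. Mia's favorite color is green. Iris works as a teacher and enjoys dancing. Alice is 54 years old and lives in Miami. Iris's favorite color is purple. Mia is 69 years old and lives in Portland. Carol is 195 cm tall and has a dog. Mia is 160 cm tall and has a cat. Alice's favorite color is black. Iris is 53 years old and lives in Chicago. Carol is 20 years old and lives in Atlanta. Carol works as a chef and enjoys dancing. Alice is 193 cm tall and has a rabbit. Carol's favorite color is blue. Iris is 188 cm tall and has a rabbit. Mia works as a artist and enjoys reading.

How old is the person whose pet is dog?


Person with pet=dog is Carol, age 20

20


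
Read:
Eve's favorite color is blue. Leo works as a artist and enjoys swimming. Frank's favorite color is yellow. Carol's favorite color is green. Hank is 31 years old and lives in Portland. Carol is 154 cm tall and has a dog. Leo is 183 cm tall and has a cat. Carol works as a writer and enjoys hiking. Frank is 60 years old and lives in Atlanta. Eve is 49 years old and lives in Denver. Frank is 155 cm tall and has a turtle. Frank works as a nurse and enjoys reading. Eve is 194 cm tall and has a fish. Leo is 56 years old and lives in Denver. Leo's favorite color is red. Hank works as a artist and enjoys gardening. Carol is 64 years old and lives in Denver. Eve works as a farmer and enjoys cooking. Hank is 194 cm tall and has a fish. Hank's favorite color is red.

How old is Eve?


Eve is 49 years old

49


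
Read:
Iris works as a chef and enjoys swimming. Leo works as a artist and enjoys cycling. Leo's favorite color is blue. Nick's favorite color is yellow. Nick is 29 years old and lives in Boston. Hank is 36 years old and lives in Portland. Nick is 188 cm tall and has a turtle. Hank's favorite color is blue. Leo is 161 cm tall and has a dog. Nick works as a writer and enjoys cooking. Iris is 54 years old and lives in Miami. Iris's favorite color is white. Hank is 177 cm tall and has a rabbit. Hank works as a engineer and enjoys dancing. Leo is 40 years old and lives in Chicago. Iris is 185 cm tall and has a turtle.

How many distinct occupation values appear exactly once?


Unique occupation values: 4

4


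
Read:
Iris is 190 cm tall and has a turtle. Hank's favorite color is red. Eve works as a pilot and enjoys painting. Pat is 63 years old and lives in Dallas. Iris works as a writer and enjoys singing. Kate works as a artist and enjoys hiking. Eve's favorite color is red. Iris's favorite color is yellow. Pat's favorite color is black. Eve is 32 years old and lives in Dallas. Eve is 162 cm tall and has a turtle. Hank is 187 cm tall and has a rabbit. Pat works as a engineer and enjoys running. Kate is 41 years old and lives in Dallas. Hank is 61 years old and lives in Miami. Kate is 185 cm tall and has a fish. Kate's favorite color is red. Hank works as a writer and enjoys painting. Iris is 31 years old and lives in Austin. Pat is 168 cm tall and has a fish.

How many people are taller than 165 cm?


Taller than 165: 4

4


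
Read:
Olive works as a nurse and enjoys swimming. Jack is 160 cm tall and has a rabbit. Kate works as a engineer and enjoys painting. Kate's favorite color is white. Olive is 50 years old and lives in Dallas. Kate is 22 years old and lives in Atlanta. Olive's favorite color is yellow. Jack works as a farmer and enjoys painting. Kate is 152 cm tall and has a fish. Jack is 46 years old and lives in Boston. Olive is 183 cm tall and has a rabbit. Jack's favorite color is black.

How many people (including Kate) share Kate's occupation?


Kate is a engineer. Count = 1

1


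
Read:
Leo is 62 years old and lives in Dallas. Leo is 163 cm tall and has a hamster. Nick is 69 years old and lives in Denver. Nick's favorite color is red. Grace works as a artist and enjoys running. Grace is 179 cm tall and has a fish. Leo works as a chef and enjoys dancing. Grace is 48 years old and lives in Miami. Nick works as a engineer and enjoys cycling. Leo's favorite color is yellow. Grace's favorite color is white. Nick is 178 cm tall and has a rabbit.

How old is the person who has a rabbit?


Person with rabbit is Nick, age 69

69


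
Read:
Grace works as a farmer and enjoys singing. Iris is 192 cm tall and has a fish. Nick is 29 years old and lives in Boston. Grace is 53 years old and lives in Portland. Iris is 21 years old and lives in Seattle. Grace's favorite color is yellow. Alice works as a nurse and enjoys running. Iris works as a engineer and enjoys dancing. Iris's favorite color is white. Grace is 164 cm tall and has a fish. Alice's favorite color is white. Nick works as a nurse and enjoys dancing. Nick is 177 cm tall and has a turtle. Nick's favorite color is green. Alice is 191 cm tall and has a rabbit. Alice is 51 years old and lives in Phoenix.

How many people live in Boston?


Count in Boston: 1

1


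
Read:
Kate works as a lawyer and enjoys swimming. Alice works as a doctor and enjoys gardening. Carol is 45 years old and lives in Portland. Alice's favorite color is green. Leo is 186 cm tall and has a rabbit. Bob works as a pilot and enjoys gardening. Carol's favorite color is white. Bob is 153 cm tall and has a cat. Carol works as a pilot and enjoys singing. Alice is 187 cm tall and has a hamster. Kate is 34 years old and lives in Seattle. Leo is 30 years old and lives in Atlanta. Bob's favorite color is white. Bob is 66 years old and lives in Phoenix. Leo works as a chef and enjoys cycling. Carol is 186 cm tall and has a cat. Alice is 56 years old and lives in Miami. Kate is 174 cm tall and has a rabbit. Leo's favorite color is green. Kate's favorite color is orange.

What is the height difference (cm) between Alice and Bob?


|187 - 153| = 34

34


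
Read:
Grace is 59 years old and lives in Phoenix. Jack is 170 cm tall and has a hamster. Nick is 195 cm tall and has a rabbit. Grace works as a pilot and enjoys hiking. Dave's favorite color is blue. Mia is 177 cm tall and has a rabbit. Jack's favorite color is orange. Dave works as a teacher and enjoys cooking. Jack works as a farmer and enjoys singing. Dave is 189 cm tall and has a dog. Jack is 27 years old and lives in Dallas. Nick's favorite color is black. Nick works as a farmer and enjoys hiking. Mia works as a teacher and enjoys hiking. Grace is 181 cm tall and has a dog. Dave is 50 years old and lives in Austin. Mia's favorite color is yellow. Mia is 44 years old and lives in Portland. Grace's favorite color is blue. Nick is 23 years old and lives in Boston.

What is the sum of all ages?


59+44+27+23+50 = 203

203


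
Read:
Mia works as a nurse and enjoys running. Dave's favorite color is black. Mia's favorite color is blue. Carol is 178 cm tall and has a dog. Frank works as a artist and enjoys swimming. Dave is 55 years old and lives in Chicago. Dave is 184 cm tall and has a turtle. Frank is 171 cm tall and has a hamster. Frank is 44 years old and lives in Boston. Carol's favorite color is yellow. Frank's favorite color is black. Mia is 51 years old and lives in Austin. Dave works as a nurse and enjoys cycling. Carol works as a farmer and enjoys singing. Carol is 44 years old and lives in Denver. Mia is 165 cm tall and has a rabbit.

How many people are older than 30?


Filter: 4

4


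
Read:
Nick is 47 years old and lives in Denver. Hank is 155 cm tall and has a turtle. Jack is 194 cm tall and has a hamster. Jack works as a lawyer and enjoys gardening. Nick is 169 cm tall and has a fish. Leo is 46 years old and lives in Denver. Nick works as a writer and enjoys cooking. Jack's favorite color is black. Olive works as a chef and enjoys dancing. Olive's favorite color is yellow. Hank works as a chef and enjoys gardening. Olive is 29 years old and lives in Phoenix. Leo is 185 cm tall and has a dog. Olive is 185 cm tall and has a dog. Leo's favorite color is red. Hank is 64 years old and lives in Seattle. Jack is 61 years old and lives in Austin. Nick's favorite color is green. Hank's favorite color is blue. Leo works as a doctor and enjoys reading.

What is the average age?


Sum=247, n=5, avg=49.4

49.4


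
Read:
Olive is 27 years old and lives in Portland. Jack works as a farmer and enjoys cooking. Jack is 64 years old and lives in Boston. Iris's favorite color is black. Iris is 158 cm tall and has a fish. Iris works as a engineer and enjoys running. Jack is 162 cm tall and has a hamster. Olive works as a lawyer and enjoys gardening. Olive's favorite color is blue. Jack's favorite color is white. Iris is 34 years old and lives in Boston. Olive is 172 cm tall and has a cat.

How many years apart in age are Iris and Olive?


34 vs 27, diff = 7

7


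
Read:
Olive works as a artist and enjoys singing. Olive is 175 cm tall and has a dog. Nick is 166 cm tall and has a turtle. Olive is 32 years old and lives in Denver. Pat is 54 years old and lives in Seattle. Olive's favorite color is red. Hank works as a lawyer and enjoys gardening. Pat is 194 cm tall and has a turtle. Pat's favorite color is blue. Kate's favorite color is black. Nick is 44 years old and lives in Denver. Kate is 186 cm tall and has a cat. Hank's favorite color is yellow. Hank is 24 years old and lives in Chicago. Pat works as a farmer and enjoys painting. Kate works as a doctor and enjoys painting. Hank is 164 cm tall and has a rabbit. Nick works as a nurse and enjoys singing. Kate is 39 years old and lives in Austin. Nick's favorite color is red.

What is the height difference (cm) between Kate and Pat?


|186 - 194| = 8

8


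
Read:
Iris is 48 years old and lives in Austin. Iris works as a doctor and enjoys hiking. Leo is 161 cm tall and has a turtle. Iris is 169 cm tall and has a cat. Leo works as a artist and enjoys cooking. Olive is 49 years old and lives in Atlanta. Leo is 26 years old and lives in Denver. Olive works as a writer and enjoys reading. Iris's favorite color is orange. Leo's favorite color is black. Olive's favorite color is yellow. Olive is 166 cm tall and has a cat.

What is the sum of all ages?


48+49+26 = 123

123


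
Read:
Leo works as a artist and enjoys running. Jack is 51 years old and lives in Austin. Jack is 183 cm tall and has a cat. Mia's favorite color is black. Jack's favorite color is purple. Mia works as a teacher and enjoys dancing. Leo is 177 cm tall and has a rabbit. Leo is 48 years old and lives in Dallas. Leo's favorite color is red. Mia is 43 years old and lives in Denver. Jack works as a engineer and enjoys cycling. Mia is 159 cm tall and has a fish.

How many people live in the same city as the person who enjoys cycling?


Person with hobby cycling is Jack, city Austin. Count = 1

1


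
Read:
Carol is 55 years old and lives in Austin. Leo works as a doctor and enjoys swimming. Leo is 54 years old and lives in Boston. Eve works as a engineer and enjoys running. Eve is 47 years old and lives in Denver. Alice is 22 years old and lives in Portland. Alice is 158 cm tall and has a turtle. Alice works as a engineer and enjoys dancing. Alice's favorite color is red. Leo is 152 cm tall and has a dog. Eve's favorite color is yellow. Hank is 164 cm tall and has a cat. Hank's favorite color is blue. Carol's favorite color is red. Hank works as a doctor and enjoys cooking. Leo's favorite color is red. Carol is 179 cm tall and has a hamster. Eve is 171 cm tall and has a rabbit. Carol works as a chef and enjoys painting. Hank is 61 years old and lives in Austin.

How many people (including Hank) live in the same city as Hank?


Hank lives in Austin. Count = 2

2


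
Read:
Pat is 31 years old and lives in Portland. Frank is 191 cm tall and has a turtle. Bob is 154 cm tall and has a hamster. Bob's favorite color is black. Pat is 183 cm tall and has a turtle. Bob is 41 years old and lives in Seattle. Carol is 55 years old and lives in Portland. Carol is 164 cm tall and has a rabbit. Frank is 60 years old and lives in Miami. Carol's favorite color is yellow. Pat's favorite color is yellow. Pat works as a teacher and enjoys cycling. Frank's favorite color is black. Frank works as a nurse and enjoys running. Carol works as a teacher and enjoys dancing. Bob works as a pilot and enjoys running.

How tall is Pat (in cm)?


Pat is 183 cm tall

183


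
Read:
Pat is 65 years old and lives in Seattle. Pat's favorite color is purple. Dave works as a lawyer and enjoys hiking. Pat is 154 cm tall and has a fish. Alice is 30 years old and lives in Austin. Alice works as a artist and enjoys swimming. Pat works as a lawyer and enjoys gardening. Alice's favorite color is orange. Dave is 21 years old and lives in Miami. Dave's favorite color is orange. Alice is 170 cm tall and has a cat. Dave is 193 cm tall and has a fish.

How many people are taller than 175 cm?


Taller than 175: 1

1


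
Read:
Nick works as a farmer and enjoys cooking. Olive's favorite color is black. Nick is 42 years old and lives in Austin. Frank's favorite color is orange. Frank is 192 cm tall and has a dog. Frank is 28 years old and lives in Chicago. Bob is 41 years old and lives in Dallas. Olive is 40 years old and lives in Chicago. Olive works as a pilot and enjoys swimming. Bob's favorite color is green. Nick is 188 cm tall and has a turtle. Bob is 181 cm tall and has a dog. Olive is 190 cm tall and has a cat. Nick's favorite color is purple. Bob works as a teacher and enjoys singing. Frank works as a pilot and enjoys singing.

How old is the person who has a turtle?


Person with turtle is Nick, age 42

42


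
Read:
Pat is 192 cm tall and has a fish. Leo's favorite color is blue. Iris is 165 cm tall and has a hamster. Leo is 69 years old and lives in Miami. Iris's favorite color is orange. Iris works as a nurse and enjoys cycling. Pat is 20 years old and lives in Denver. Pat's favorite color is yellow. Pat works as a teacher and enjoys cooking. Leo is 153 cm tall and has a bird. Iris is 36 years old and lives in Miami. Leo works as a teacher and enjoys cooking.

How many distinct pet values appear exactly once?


Unique pet values: 3

3


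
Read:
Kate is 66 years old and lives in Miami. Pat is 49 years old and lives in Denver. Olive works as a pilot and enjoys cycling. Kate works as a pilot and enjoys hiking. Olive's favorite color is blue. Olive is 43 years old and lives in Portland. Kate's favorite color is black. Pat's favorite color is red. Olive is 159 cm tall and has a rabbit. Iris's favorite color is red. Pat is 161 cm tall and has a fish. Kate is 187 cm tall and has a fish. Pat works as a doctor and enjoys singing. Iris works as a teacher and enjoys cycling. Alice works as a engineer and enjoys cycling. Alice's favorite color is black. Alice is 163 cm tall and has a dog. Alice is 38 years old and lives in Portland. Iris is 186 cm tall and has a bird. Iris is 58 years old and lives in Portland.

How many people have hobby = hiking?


Count: 1

1


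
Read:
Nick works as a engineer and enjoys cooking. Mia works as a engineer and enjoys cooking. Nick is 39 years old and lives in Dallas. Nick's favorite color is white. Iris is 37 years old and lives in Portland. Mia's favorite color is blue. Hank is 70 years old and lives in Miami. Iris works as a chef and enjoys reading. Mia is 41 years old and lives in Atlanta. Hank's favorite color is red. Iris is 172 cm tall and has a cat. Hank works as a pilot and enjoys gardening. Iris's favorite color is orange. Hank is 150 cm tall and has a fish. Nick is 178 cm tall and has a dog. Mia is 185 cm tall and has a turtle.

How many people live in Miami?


Count in Miami: 1

1


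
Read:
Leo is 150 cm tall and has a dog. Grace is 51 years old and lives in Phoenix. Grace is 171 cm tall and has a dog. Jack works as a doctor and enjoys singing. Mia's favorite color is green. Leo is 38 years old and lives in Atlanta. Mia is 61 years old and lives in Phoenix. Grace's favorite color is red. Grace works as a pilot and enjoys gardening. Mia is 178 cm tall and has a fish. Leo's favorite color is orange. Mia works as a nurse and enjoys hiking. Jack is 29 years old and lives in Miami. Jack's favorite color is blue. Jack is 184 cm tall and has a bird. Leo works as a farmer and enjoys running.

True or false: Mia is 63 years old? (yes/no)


Mia is actually 61. no

no


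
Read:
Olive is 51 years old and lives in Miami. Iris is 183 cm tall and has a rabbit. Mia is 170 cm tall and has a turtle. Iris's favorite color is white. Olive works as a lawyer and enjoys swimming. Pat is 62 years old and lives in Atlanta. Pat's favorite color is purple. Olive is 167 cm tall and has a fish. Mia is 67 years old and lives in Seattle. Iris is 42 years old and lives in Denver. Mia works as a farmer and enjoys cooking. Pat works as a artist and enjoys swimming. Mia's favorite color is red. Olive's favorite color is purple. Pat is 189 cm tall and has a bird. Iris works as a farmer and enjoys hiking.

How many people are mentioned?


People: Olive, Iris, Mia, Pat. Count = 4

4


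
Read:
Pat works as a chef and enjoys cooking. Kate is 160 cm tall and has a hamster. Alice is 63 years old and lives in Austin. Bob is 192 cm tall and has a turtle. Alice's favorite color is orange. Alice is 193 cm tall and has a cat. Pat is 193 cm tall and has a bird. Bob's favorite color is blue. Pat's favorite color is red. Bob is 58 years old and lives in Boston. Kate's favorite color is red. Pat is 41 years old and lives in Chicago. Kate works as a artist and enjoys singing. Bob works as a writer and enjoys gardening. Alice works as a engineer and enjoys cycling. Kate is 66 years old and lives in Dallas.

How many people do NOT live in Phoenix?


Not in Phoenix: 4

4


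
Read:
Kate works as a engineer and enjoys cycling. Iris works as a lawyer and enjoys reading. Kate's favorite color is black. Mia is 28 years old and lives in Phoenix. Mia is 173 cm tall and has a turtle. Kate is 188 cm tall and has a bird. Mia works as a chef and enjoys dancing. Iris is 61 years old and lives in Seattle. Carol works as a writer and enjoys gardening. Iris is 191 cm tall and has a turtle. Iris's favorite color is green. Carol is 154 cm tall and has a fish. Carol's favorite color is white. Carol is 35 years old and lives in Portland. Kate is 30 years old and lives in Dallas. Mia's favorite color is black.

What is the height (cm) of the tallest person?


Tallest: Iris at 191 cm

191


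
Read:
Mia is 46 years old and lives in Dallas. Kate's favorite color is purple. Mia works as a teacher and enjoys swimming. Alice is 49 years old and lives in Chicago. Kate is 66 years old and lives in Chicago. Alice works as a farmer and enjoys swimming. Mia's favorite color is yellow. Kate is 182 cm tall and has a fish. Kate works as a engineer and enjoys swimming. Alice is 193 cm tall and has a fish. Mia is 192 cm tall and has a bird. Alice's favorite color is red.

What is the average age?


Sum=161, n=3, avg=53.67

53.67


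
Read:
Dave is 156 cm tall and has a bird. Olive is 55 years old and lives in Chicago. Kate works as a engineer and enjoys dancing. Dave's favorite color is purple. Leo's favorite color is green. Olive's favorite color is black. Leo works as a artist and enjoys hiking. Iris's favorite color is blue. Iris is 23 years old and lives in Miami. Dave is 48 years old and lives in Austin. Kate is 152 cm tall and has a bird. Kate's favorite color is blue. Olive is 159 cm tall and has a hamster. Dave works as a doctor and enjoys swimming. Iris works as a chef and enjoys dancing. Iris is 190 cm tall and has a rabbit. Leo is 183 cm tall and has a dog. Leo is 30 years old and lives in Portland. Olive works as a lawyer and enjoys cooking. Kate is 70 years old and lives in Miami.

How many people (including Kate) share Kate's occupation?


Kate is a engineer. Count = 1

1


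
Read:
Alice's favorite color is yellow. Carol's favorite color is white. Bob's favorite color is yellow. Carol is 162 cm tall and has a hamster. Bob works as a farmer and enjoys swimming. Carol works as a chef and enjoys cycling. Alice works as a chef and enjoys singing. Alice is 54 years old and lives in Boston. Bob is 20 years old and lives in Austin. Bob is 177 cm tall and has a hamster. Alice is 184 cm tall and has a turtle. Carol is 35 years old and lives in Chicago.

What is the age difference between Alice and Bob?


|54 - 20| = 34

34


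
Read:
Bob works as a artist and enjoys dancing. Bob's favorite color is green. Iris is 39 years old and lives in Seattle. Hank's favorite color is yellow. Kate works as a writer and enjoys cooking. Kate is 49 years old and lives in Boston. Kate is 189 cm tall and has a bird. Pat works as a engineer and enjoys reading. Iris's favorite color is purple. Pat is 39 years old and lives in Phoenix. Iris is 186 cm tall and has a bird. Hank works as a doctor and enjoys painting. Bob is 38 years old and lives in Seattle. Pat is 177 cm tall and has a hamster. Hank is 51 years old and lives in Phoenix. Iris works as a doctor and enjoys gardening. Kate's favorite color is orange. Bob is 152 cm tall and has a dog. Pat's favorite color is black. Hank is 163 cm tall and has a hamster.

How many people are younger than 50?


Filter: 4

4


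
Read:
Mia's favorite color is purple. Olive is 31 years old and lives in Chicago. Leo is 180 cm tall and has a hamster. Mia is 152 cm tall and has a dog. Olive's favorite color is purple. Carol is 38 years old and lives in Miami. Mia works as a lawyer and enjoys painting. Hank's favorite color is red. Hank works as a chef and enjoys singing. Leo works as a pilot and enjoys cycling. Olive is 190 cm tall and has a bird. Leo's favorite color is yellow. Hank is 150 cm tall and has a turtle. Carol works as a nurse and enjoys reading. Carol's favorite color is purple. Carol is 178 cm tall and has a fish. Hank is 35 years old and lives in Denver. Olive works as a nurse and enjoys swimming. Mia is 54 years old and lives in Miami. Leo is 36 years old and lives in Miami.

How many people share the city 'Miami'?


Count: 3

3


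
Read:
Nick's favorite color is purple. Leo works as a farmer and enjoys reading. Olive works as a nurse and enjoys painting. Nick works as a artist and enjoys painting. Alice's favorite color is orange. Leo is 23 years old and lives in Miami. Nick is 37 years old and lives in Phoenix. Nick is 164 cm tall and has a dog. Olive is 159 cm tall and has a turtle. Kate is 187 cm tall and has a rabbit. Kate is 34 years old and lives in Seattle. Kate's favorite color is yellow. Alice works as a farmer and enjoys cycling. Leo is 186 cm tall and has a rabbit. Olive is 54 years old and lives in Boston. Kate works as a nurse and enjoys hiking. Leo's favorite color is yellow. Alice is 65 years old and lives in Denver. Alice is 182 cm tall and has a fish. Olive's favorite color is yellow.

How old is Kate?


Kate is 34 years old

34


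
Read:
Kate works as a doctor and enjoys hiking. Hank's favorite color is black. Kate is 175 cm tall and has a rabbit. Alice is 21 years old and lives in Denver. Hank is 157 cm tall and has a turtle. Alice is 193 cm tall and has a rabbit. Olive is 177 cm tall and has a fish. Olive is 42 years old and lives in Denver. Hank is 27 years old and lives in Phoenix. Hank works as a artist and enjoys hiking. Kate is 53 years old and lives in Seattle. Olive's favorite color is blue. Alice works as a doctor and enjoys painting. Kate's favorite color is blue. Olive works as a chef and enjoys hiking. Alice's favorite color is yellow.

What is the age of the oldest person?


Oldest: Kate at 53

53


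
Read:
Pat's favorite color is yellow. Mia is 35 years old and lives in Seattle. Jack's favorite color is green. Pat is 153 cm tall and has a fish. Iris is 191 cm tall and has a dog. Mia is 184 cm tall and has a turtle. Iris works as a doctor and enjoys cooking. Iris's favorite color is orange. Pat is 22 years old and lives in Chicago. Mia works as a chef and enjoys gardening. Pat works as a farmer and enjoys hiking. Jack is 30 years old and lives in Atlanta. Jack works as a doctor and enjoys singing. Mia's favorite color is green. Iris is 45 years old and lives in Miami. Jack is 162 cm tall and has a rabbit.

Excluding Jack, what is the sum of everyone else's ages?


Sum (excluding Jack): 102

102


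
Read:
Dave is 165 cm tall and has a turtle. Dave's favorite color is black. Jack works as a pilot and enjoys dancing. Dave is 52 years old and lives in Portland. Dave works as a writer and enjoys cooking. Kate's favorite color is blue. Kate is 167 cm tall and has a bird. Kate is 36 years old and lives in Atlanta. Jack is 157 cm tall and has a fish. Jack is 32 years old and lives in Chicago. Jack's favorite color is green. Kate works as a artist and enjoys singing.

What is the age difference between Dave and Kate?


|52 - 36| = 16

16


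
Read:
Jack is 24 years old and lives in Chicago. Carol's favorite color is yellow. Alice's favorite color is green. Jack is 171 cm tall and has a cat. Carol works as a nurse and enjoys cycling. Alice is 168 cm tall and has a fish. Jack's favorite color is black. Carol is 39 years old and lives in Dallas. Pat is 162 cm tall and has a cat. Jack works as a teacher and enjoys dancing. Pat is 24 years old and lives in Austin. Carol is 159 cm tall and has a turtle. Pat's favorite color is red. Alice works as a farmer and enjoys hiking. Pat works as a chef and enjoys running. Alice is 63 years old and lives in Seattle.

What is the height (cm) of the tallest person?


Tallest: Jack at 171 cm

171


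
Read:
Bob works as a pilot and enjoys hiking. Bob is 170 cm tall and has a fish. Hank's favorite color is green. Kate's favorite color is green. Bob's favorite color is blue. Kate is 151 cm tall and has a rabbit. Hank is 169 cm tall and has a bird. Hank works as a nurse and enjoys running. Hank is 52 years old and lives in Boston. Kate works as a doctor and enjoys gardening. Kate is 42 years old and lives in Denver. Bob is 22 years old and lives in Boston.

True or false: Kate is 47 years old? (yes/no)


Kate is actually 42. no

no


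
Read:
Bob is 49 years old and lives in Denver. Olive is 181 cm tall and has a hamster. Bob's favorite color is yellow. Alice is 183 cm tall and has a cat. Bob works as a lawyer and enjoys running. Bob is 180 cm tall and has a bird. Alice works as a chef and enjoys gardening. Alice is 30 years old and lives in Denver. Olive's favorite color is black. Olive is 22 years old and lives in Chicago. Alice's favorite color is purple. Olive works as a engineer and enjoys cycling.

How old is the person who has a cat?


Person with cat is Alice, age 30

30


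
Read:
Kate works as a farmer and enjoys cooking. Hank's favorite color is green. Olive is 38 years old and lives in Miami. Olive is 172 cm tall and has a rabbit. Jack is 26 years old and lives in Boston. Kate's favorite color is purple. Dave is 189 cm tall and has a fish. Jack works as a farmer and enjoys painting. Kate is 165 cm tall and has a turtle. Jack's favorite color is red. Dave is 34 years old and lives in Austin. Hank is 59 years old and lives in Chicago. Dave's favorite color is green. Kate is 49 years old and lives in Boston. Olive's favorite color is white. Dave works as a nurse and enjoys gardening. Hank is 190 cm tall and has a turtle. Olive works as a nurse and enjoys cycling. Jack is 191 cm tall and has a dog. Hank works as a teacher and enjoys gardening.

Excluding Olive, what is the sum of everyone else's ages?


Sum (excluding Olive): 168

168


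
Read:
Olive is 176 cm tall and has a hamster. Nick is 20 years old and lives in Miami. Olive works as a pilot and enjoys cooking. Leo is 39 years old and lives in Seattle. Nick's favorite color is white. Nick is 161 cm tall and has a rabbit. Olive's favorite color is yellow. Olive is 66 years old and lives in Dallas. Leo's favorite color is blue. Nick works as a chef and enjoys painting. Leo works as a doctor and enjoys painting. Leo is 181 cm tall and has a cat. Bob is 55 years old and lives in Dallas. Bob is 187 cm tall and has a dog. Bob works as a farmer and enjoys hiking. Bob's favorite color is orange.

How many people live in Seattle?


Count in Seattle: 1

1


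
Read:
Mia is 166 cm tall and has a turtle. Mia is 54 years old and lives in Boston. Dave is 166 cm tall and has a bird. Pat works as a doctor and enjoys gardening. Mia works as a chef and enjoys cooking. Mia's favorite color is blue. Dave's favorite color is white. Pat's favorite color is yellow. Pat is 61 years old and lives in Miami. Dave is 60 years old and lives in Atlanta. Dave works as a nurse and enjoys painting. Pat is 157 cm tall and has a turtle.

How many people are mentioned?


People: Dave, Mia, Pat. Count = 3

3


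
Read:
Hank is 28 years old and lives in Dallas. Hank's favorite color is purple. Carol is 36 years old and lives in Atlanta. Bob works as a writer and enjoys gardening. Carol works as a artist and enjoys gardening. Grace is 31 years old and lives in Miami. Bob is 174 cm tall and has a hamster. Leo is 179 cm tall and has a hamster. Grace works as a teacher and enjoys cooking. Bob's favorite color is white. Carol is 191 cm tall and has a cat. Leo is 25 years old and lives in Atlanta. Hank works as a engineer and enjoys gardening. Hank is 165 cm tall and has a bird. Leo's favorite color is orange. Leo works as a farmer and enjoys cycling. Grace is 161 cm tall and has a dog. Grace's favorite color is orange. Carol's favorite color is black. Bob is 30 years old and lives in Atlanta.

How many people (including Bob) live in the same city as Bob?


Bob lives in Atlanta. Count = 3

3


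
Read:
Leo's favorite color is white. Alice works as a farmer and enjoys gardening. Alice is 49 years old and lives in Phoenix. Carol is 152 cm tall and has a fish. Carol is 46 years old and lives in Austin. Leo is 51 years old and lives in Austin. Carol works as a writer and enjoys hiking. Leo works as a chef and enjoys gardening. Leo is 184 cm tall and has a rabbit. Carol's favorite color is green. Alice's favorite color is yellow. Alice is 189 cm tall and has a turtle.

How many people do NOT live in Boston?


Not in Boston: 3

3


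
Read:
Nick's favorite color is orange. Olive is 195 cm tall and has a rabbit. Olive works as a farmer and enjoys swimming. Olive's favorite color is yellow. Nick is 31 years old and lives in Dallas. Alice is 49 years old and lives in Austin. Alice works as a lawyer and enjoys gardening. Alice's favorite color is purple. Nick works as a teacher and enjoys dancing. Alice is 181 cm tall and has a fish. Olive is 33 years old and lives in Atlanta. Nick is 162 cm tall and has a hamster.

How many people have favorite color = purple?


Count: 1

1


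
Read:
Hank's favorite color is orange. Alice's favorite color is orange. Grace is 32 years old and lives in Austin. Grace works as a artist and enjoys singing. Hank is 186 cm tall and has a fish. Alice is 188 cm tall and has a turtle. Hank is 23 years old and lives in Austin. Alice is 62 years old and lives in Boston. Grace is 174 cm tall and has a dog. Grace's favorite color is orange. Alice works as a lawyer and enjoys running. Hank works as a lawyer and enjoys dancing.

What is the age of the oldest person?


Oldest: Alice at 62

62


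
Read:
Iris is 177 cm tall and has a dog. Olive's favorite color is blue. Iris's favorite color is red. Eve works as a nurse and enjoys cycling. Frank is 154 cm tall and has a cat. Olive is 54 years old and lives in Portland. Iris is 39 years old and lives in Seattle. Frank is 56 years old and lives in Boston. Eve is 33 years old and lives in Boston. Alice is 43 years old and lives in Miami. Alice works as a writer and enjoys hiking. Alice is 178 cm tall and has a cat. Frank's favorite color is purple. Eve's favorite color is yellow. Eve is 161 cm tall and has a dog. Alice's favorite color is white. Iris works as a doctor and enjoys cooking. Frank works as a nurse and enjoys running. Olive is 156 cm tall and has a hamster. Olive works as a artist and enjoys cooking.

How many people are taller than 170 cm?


Taller than 170: 2

2
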